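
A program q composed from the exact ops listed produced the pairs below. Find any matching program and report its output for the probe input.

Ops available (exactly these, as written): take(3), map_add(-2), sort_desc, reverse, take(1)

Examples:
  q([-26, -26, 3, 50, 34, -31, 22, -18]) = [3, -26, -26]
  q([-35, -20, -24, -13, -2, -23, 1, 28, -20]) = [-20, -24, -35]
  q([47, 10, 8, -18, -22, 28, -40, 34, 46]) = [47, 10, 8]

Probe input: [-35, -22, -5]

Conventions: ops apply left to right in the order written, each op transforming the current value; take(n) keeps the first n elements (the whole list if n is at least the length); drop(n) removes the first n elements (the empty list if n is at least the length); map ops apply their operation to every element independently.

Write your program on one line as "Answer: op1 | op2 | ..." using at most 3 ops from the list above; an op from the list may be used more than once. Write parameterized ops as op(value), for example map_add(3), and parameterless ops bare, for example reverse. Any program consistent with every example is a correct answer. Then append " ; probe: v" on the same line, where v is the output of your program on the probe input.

take(3) | reverse | sort_desc ; probe: [-5, -22, -35]

Check, running the answer program on each example:
  [-26, -26, 3, 50, 34, -31, 22, -18] -> [-26, -26, 3] -> [3, -26, -26] -> [3, -26, -26]
  [-35, -20, -24, -13, -2, -23, 1, 28, -20] -> [-35, -20, -24] -> [-24, -20, -35] -> [-20, -24, -35]
  [47, 10, 8, -18, -22, 28, -40, 34, 46] -> [47, 10, 8] -> [8, 10, 47] -> [47, 10, 8]
  probe: [-35, -22, -5] -> [-35, -22, -5] -> [-5, -22, -35] -> [-5, -22, -35]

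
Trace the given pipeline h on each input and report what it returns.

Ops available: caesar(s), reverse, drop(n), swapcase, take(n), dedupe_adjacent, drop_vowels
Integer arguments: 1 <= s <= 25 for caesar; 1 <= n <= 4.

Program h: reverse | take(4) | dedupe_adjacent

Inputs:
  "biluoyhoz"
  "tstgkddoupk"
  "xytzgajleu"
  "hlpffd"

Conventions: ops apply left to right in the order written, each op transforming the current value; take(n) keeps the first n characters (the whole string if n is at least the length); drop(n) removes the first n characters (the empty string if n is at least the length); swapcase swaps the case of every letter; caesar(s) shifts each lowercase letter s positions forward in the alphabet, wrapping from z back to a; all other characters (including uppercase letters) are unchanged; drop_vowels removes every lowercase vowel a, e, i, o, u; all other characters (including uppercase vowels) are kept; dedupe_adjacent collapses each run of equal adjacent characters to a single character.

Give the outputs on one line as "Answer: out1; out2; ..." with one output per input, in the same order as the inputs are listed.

Execution, op by op:
  "biluoyhoz" -> "zohyoulib" -> "zohy" -> "zohy"
  "tstgkddoupk" -> "kpuoddkgtst" -> "kpuo" -> "kpuo"
  "xytzgajleu" -> "ueljagztyx" -> "uelj" -> "uelj"
  "hlpffd" -> "dffplh" -> "dffp" -> "dfp"

"zohy"; "kpuo"; "uelj"; "dfp"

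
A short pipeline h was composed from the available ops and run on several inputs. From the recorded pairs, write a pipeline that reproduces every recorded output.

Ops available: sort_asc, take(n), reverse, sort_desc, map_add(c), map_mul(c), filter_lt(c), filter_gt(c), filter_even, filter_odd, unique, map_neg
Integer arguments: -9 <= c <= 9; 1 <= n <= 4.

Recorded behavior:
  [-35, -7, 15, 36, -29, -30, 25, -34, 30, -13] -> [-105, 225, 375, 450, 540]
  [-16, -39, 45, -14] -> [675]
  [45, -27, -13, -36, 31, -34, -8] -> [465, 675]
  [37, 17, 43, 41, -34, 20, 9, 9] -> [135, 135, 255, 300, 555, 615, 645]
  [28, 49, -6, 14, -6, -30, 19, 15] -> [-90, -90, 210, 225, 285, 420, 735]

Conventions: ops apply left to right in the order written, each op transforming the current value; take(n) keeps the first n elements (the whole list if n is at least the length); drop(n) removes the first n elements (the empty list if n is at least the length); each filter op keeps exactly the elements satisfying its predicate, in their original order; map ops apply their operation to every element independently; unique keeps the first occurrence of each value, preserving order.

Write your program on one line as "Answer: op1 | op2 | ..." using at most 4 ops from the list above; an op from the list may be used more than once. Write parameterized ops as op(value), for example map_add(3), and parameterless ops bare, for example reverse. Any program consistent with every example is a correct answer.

sort_asc | filter_gt(-8) | map_mul(5) | map_mul(3)

Check, running the answer program on each example:
  [-35, -7, 15, 36, -29, -30, 25, -34, 30, -13] -> [-35, -34, -30, -29, -13, -7, 15, 25, 30, 36] -> [-7, 15, 25, 30, 36] -> [-35, 75, 125, 150, 180] -> [-105, 225, 375, 450, 540]
  [-16, -39, 45, -14] -> [-39, -16, -14, 45] -> [45] -> [225] -> [675]
  [45, -27, -13, -36, 31, -34, -8] -> [-36, -34, -27, -13, -8, 31, 45] -> [31, 45] -> [155, 225] -> [465, 675]
  [37, 17, 43, 41, -34, 20, 9, 9] -> [-34, 9, 9, 17, 20, 37, 41, 43] -> [9, 9, 17, 20, 37, 41, 43] -> [45, 45, 85, 100, 185, 205, 215] -> [135, 135, 255, 300, 555, 615, 645]
  [28, 49, -6, 14, -6, -30, 19, 15] -> [-30, -6, -6, 14, 15, 19, 28, 49] -> [-6, -6, 14, 15, 19, 28, 49] -> [-30, -30, 70, 75, 95, 140, 245] -> [-90, -90, 210, 225, 285, 420, 735]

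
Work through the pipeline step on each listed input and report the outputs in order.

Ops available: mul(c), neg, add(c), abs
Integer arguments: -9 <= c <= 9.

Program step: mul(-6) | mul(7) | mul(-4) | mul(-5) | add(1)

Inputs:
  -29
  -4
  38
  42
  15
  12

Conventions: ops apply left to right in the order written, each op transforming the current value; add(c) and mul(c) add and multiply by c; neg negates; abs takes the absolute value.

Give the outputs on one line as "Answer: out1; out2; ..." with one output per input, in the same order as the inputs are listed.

24361; 3361; -31919; -35279; -12599; -10079

Execution, op by op:
  -29 -> 174 -> 1218 -> -4872 -> 24360 -> 24361
  -4 -> 24 -> 168 -> -672 -> 3360 -> 3361
  38 -> -228 -> -1596 -> 6384 -> -31920 -> -31919
  42 -> -252 -> -1764 -> 7056 -> -35280 -> -35279
  15 -> -90 -> -630 -> 2520 -> -12600 -> -12599
  12 -> -72 -> -504 -> 2016 -> -10080 -> -10079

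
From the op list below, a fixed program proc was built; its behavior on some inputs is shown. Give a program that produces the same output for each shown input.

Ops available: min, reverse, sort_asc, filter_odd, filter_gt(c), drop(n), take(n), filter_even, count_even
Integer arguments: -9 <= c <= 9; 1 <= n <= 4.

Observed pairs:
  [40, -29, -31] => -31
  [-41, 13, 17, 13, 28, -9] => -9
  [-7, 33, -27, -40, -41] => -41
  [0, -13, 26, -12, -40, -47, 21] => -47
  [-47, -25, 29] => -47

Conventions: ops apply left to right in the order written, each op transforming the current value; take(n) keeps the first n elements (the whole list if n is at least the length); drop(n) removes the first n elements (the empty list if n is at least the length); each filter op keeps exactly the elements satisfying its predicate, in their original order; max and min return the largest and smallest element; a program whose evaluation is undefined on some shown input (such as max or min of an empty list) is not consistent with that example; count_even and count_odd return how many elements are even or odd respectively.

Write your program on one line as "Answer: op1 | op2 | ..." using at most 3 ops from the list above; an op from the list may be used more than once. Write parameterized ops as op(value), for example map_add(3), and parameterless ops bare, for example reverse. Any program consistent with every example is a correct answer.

reverse | take(3) | min

Check, running the answer program on each example:
  [40, -29, -31] -> [-31, -29, 40] -> [-31, -29, 40] -> -31
  [-41, 13, 17, 13, 28, -9] -> [-9, 28, 13, 17, 13, -41] -> [-9, 28, 13] -> -9
  [-7, 33, -27, -40, -41] -> [-41, -40, -27, 33, -7] -> [-41, -40, -27] -> -41
  [0, -13, 26, -12, -40, -47, 21] -> [21, -47, -40, -12, 26, -13, 0] -> [21, -47, -40] -> -47
  [-47, -25, 29] -> [29, -25, -47] -> [29, -25, -47] -> -47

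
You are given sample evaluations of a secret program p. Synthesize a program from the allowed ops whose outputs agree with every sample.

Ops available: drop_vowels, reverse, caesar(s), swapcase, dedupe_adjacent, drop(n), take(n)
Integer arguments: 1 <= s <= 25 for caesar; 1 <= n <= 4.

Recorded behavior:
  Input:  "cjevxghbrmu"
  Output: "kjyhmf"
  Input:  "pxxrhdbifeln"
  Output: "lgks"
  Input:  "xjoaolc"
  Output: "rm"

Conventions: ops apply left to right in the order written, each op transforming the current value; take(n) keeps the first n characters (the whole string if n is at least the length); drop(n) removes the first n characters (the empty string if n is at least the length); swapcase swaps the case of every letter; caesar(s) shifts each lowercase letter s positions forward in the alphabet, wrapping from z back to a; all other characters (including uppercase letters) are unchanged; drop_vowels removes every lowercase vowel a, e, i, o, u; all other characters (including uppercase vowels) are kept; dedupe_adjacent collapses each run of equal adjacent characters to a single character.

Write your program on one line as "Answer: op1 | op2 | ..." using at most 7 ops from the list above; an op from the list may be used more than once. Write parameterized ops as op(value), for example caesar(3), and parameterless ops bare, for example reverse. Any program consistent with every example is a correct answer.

caesar(15) | dedupe_adjacent | caesar(14) | reverse | drop(4) | drop_vowels

Check, running the answer program on each example:
  "cjevxghbrmu" -> "rytkmvwqgbj" -> "rytkmvwqgbj" -> "fmhyajkeupx" -> "xpuekjayhmf" -> "kjayhmf" -> "kjyhmf"
  "pxxrhdbifeln" -> "emmgwsqxutac" -> "emgwsqxutac" -> "saukgelihoq" -> "qohilegkuas" -> "legkuas" -> "lgks"
  "xjoaolc" -> "mydpdar" -> "mydpdar" -> "amrdrof" -> "fordrma" -> "rma" -> "rm"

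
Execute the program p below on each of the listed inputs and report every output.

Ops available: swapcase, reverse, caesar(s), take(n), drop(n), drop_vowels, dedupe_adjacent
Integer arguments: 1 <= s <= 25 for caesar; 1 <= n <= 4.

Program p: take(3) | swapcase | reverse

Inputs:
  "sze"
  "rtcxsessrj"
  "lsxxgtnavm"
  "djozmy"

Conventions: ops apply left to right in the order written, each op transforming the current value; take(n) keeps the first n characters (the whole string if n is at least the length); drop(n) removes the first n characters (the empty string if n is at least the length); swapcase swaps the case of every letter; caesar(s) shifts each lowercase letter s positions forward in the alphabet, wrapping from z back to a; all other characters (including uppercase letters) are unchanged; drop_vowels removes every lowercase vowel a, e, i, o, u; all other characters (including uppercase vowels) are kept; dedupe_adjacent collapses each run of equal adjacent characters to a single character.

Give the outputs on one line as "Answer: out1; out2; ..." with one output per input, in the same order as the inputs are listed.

Execution, op by op:
  "sze" -> "sze" -> "SZE" -> "EZS"
  "rtcxsessrj" -> "rtc" -> "RTC" -> "CTR"
  "lsxxgtnavm" -> "lsx" -> "LSX" -> "XSL"
  "djozmy" -> "djo" -> "DJO" -> "OJD"

"EZS"; "CTR"; "XSL"; "OJD"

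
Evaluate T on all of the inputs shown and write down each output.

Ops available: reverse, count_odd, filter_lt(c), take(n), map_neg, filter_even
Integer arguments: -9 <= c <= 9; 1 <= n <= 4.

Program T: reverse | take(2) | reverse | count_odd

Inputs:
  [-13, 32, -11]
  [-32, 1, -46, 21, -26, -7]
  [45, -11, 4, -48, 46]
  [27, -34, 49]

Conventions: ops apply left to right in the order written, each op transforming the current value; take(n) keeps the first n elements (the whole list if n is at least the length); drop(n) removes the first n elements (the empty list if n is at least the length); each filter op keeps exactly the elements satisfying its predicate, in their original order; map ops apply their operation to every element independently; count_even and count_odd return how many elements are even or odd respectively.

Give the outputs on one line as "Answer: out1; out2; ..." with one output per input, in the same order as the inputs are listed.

1; 1; 0; 1

Execution, op by op:
  [-13, 32, -11] -> [-11, 32, -13] -> [-11, 32] -> [32, -11] -> 1
  [-32, 1, -46, 21, -26, -7] -> [-7, -26, 21, -46, 1, -32] -> [-7, -26] -> [-26, -7] -> 1
  [45, -11, 4, -48, 46] -> [46, -48, 4, -11, 45] -> [46, -48] -> [-48, 46] -> 0
  [27, -34, 49] -> [49, -34, 27] -> [49, -34] -> [-34, 49] -> 1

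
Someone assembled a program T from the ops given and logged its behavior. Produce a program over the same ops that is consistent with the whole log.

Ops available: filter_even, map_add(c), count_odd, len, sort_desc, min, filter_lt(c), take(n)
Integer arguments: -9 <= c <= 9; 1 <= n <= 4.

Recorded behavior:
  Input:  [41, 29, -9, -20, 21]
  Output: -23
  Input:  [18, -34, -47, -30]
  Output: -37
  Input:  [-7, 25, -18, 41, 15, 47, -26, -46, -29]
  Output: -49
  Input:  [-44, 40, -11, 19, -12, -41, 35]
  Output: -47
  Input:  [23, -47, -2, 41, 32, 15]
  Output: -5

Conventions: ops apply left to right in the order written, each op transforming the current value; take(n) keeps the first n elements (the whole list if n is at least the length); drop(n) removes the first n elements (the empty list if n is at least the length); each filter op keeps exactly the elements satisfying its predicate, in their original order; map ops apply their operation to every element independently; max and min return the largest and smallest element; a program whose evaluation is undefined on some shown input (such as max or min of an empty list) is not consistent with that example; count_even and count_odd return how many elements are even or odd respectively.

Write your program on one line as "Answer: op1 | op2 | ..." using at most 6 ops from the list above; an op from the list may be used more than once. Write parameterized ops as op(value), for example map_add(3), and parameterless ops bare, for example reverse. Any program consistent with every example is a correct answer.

map_add(4) | sort_desc | filter_even | map_add(-7) | min

Check, running the answer program on each example:
  [41, 29, -9, -20, 21] -> [45, 33, -5, -16, 25] -> [45, 33, 25, -5, -16] -> [-16] -> [-23] -> -23
  [18, -34, -47, -30] -> [22, -30, -43, -26] -> [22, -26, -30, -43] -> [22, -26, -30] -> [15, -33, -37] -> -37
  [-7, 25, -18, 41, 15, 47, -26, -46, -29] -> [-3, 29, -14, 45, 19, 51, -22, -42, -25] -> [51, 45, 29, 19, -3, -14, -22, -25, -42] -> [-14, -22, -42] -> [-21, -29, -49] -> -49
  [-44, 40, -11, 19, -12, -41, 35] -> [-40, 44, -7, 23, -8, -37, 39] -> [44, 39, 23, -7, -8, -37, -40] -> [44, -8, -40] -> [37, -15, -47] -> -47
  [23, -47, -2, 41, 32, 15] -> [27, -43, 2, 45, 36, 19] -> [45, 36, 27, 19, 2, -43] -> [36, 2] -> [29, -5] -> -5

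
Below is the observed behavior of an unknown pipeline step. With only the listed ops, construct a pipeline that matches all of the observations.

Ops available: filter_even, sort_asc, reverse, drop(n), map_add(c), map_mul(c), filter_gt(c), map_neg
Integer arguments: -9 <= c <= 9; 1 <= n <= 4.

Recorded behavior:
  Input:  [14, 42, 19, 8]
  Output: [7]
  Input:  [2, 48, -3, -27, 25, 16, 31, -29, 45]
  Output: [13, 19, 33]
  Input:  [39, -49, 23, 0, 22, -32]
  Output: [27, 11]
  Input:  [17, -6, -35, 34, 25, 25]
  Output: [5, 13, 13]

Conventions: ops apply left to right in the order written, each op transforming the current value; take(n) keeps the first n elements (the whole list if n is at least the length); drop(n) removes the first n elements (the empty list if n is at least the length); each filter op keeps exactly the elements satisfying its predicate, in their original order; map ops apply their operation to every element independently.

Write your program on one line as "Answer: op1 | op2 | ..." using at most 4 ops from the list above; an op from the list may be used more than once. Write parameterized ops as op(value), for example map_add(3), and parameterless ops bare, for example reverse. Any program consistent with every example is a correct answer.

map_add(-3) | filter_even | filter_gt(2) | map_add(-9)

Check, running the answer program on each example:
  [14, 42, 19, 8] -> [11, 39, 16, 5] -> [16] -> [16] -> [7]
  [2, 48, -3, -27, 25, 16, 31, -29, 45] -> [-1, 45, -6, -30, 22, 13, 28, -32, 42] -> [-6, -30, 22, 28, -32, 42] -> [22, 28, 42] -> [13, 19, 33]
  [39, -49, 23, 0, 22, -32] -> [36, -52, 20, -3, 19, -35] -> [36, -52, 20] -> [36, 20] -> [27, 11]
  [17, -6, -35, 34, 25, 25] -> [14, -9, -38, 31, 22, 22] -> [14, -38, 22, 22] -> [14, 22, 22] -> [5, 13, 13]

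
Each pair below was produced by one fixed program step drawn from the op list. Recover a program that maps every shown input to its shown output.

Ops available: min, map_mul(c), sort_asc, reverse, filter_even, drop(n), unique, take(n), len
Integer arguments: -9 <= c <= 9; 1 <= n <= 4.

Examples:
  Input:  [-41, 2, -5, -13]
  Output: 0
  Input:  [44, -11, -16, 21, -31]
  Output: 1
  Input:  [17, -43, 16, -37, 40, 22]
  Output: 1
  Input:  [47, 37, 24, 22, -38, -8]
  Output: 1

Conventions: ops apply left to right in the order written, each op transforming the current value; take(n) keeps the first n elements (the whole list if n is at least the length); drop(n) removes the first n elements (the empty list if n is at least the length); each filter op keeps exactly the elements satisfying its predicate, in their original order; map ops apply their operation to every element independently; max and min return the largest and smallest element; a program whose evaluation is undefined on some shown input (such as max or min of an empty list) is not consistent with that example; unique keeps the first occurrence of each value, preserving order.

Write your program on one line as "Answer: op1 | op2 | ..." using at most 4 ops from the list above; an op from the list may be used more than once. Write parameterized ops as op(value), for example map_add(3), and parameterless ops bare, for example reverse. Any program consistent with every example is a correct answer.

reverse | drop(3) | filter_even | len

Check, running the answer program on each example:
  [-41, 2, -5, -13] -> [-13, -5, 2, -41] -> [-41] -> [] -> 0
  [44, -11, -16, 21, -31] -> [-31, 21, -16, -11, 44] -> [-11, 44] -> [44] -> 1
  [17, -43, 16, -37, 40, 22] -> [22, 40, -37, 16, -43, 17] -> [16, -43, 17] -> [16] -> 1
  [47, 37, 24, 22, -38, -8] -> [-8, -38, 22, 24, 37, 47] -> [24, 37, 47] -> [24] -> 1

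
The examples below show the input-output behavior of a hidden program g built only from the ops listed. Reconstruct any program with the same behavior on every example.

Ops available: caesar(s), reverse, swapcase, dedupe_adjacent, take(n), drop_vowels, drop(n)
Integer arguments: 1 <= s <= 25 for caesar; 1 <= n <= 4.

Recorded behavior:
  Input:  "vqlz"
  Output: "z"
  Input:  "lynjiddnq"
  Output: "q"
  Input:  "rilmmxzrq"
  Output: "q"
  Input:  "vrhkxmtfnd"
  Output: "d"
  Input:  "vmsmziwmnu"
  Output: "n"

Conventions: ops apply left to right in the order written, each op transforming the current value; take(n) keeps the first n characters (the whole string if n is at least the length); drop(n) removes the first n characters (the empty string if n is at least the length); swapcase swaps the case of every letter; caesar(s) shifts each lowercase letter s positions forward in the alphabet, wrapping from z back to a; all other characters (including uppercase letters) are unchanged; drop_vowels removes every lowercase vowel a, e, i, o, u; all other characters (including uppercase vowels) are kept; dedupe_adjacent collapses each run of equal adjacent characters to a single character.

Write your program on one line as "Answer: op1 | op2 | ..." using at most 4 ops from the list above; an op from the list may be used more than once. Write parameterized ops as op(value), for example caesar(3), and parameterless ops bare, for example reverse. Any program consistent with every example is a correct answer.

reverse | drop_vowels | take(1)

Check, running the answer program on each example:
  "vqlz" -> "zlqv" -> "zlqv" -> "z"
  "lynjiddnq" -> "qnddijnyl" -> "qnddjnyl" -> "q"
  "rilmmxzrq" -> "qrzxmmlir" -> "qrzxmmlr" -> "q"
  "vrhkxmtfnd" -> "dnftmxkhrv" -> "dnftmxkhrv" -> "d"
  "vmsmziwmnu" -> "unmwizmsmv" -> "nmwzmsmv" -> "n"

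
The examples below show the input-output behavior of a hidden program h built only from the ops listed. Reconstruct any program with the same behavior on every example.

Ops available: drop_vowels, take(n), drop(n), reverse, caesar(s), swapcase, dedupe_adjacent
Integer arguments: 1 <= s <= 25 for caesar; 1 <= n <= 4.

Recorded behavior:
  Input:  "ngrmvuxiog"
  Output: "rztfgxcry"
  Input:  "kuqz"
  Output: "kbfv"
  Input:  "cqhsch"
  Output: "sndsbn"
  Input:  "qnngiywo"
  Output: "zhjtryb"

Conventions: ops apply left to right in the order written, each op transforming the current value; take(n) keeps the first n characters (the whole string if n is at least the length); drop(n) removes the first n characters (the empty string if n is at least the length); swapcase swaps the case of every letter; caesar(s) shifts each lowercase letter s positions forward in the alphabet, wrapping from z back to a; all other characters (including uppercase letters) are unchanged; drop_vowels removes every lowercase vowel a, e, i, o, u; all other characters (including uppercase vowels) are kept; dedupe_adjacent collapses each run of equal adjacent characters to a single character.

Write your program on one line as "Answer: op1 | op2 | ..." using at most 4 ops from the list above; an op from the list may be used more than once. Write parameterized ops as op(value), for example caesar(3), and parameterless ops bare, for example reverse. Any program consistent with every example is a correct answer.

caesar(11) | dedupe_adjacent | reverse | drop_vowels

Check, running the answer program on each example:
  "ngrmvuxiog" -> "yrcxgfitzr" -> "yrcxgfitzr" -> "rztifgxcry" -> "rztfgxcry"
  "kuqz" -> "vfbk" -> "vfbk" -> "kbfv" -> "kbfv"
  "cqhsch" -> "nbsdns" -> "nbsdns" -> "sndsbn" -> "sndsbn"
  "qnngiywo" -> "byyrtjhz" -> "byrtjhz" -> "zhjtryb" -> "zhjtryb"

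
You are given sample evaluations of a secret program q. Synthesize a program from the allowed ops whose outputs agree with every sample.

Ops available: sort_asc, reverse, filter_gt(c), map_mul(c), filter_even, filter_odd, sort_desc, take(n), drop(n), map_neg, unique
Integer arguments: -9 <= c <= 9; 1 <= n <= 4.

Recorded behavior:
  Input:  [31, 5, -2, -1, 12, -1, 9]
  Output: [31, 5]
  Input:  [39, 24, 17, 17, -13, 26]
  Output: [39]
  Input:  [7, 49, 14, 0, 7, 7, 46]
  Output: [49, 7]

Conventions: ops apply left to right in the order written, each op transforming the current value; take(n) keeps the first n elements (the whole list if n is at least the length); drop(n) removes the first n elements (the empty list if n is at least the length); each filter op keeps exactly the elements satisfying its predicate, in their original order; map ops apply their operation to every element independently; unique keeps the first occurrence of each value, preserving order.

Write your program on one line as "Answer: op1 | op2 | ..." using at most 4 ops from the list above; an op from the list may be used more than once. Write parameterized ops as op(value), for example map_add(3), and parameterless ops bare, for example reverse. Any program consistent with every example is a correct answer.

take(2) | sort_desc | filter_odd

Check, running the answer program on each example:
  [31, 5, -2, -1, 12, -1, 9] -> [31, 5] -> [31, 5] -> [31, 5]
  [39, 24, 17, 17, -13, 26] -> [39, 24] -> [39, 24] -> [39]
  [7, 49, 14, 0, 7, 7, 46] -> [7, 49] -> [49, 7] -> [49, 7]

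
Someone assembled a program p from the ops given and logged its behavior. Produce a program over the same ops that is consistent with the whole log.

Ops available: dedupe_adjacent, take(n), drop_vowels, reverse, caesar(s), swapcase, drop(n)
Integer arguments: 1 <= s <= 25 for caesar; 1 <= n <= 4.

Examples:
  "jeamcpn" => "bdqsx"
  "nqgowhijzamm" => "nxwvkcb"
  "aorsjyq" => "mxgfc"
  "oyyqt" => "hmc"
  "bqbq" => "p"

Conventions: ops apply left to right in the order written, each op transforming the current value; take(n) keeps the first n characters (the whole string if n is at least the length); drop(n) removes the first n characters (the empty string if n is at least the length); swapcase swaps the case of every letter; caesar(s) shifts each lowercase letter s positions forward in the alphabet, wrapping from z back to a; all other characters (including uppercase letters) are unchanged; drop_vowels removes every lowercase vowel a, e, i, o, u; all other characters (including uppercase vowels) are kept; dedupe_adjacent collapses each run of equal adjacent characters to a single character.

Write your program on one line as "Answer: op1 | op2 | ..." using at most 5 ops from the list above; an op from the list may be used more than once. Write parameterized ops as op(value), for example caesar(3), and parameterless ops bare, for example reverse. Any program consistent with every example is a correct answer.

dedupe_adjacent | caesar(14) | drop_vowels | dedupe_adjacent | reverse

Check, running the answer program on each example:
  "jeamcpn" -> "jeamcpn" -> "xsoaqdb" -> "xsqdb" -> "xsqdb" -> "bdqsx"
  "nqgowhijzamm" -> "nqgowhijzam" -> "beuckvwxnoa" -> "bckvwxn" -> "bckvwxn" -> "nxwvkcb"
  "aorsjyq" -> "aorsjyq" -> "ocfgxme" -> "cfgxm" -> "cfgxm" -> "mxgfc"
  "oyyqt" -> "oyqt" -> "cmeh" -> "cmh" -> "cmh" -> "hmc"
  "bqbq" -> "bqbq" -> "pepe" -> "pp" -> "p" -> "p"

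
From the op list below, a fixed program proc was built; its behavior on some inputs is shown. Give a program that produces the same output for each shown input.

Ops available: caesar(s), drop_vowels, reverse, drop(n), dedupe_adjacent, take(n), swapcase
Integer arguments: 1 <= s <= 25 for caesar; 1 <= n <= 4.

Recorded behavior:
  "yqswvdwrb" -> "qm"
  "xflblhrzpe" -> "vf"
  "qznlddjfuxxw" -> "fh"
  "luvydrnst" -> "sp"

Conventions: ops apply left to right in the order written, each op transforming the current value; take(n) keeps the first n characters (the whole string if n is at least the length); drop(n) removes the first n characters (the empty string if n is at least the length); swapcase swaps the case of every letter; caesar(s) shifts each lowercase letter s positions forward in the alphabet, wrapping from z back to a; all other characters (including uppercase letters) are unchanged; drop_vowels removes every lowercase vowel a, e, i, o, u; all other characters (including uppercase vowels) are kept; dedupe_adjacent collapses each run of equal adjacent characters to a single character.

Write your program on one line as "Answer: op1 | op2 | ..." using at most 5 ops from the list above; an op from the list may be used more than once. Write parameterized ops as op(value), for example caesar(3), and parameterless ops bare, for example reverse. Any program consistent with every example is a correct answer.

drop(2) | take(2) | reverse | caesar(20)

Check, running the answer program on each example:
  "yqswvdwrb" -> "swvdwrb" -> "sw" -> "ws" -> "qm"
  "xflblhrzpe" -> "lblhrzpe" -> "lb" -> "bl" -> "vf"
  "qznlddjfuxxw" -> "nlddjfuxxw" -> "nl" -> "ln" -> "fh"
  "luvydrnst" -> "vydrnst" -> "vy" -> "yv" -> "sp"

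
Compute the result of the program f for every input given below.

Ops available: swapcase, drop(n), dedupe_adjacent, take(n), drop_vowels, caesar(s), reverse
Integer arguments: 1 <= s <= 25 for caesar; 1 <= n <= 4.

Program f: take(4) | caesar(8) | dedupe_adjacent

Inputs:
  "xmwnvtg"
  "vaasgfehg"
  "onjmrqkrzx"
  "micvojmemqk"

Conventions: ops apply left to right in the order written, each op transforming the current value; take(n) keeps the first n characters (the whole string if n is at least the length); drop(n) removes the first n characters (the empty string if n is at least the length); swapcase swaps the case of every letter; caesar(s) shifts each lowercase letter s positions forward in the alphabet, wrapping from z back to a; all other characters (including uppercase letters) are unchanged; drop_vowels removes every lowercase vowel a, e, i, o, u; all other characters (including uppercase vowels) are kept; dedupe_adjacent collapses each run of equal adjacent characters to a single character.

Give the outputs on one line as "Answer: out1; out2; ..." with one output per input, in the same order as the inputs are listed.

"fuev"; "dia"; "wvru"; "uqkd"

Execution, op by op:
  "xmwnvtg" -> "xmwn" -> "fuev" -> "fuev"
  "vaasgfehg" -> "vaas" -> "diia" -> "dia"
  "onjmrqkrzx" -> "onjm" -> "wvru" -> "wvru"
  "micvojmemqk" -> "micv" -> "uqkd" -> "uqkd"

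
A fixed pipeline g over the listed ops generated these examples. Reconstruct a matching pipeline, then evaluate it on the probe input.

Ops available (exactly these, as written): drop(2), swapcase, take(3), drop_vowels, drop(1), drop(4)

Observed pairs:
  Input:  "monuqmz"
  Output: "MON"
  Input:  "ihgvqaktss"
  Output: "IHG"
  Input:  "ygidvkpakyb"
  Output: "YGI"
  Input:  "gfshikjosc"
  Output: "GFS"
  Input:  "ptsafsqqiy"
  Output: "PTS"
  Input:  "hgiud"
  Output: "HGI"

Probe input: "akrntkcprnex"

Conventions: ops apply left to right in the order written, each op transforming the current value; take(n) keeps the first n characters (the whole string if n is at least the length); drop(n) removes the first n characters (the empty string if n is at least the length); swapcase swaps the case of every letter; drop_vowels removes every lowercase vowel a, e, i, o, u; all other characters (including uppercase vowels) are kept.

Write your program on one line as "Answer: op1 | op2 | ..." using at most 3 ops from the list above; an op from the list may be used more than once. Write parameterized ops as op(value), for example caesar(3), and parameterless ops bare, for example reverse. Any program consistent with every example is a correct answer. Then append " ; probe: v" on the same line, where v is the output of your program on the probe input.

swapcase | take(3) ; probe: "AKR"

Check, running the answer program on each example:
  "monuqmz" -> "MONUQMZ" -> "MON"
  "ihgvqaktss" -> "IHGVQAKTSS" -> "IHG"
  "ygidvkpakyb" -> "YGIDVKPAKYB" -> "YGI"
  "gfshikjosc" -> "GFSHIKJOSC" -> "GFS"
  "ptsafsqqiy" -> "PTSAFSQQIY" -> "PTS"
  "hgiud" -> "HGIUD" -> "HGI"
  probe: "akrntkcprnex" -> "AKRNTKCPRNEX" -> "AKR"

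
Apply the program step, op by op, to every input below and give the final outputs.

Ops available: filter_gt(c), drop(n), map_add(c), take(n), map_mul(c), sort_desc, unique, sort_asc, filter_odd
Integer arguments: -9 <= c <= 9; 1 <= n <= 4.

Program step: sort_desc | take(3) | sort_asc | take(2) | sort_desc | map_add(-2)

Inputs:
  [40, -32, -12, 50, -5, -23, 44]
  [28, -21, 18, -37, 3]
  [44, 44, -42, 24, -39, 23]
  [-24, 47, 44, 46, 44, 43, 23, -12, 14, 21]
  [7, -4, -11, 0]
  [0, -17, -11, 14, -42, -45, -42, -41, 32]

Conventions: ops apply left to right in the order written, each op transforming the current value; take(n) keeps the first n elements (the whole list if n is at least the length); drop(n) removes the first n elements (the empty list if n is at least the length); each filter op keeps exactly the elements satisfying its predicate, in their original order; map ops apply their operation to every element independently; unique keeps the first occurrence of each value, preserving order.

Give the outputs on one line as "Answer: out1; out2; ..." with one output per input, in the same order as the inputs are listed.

[42, 38]; [16, 1]; [42, 22]; [44, 42]; [-2, -6]; [12, -2]

Execution, op by op:
  [40, -32, -12, 50, -5, -23, 44] -> [50, 44, 40, -5, -12, -23, -32] -> [50, 44, 40] -> [40, 44, 50] -> [40, 44] -> [44, 40] -> [42, 38]
  [28, -21, 18, -37, 3] -> [28, 18, 3, -21, -37] -> [28, 18, 3] -> [3, 18, 28] -> [3, 18] -> [18, 3] -> [16, 1]
  [44, 44, -42, 24, -39, 23] -> [44, 44, 24, 23, -39, -42] -> [44, 44, 24] -> [24, 44, 44] -> [24, 44] -> [44, 24] -> [42, 22]
  [-24, 47, 44, 46, 44, 43, 23, -12, 14, 21] -> [47, 46, 44, 44, 43, 23, 21, 14, -12, -24] -> [47, 46, 44] -> [44, 46, 47] -> [44, 46] -> [46, 44] -> [44, 42]
  [7, -4, -11, 0] -> [7, 0, -4, -11] -> [7, 0, -4] -> [-4, 0, 7] -> [-4, 0] -> [0, -4] -> [-2, -6]
  [0, -17, -11, 14, -42, -45, -42, -41, 32] -> [32, 14, 0, -11, -17, -41, -42, -42, -45] -> [32, 14, 0] -> [0, 14, 32] -> [0, 14] -> [14, 0] -> [12, -2]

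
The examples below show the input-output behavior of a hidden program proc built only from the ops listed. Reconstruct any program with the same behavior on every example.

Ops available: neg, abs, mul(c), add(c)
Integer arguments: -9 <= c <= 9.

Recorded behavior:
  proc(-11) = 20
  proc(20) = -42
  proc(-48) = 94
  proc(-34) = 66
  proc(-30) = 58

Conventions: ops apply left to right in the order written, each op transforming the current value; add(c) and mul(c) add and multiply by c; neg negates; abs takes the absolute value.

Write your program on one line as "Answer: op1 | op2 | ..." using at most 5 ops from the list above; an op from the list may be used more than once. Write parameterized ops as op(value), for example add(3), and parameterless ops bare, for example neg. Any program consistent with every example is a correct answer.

add(-1) | neg | mul(-2) | add(4) | neg

Check, running the answer program on each example:
  -11 -> -12 -> 12 -> -24 -> -20 -> 20
  20 -> 19 -> -19 -> 38 -> 42 -> -42
  -48 -> -49 -> 49 -> -98 -> -94 -> 94
  -34 -> -35 -> 35 -> -70 -> -66 -> 66
  -30 -> -31 -> 31 -> -62 -> -58 -> 58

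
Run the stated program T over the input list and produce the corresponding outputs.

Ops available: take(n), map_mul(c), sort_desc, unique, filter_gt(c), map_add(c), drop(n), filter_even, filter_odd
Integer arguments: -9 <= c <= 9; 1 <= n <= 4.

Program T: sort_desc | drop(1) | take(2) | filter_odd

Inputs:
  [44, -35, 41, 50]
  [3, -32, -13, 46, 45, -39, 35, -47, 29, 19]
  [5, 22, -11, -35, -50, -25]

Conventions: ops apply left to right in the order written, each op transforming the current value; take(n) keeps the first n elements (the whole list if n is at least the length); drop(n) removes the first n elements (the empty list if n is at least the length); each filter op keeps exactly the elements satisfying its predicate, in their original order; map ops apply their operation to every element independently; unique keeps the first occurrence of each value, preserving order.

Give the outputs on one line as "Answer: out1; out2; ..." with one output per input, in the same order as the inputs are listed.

[41]; [45, 35]; [5, -11]

Execution, op by op:
  [44, -35, 41, 50] -> [50, 44, 41, -35] -> [44, 41, -35] -> [44, 41] -> [41]
  [3, -32, -13, 46, 45, -39, 35, -47, 29, 19] -> [46, 45, 35, 29, 19, 3, -13, -32, -39, -47] -> [45, 35, 29, 19, 3, -13, -32, -39, -47] -> [45, 35] -> [45, 35]
  [5, 22, -11, -35, -50, -25] -> [22, 5, -11, -25, -35, -50] -> [5, -11, -25, -35, -50] -> [5, -11] -> [5, -11]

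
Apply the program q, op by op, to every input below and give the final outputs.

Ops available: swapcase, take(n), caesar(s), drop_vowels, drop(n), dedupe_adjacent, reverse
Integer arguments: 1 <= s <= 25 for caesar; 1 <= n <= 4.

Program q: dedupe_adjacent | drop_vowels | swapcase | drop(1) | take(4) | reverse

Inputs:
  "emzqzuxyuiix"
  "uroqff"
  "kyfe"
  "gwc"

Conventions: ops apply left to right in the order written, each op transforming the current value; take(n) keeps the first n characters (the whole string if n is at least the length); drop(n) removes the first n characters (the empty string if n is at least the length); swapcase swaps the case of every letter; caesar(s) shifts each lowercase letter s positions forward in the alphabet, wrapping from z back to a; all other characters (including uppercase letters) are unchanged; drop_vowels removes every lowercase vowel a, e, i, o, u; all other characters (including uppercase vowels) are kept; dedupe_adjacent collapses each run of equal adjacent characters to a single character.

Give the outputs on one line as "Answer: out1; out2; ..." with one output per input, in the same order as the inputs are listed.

"XZQZ"; "FQ"; "FY"; "CW"

Execution, op by op:
  "emzqzuxyuiix" -> "emzqzuxyuix" -> "mzqzxyx" -> "MZQZXYX" -> "ZQZXYX" -> "ZQZX" -> "XZQZ"
  "uroqff" -> "uroqf" -> "rqf" -> "RQF" -> "QF" -> "QF" -> "FQ"
  "kyfe" -> "kyfe" -> "kyf" -> "KYF" -> "YF" -> "YF" -> "FY"
  "gwc" -> "gwc" -> "gwc" -> "GWC" -> "WC" -> "WC" -> "CW"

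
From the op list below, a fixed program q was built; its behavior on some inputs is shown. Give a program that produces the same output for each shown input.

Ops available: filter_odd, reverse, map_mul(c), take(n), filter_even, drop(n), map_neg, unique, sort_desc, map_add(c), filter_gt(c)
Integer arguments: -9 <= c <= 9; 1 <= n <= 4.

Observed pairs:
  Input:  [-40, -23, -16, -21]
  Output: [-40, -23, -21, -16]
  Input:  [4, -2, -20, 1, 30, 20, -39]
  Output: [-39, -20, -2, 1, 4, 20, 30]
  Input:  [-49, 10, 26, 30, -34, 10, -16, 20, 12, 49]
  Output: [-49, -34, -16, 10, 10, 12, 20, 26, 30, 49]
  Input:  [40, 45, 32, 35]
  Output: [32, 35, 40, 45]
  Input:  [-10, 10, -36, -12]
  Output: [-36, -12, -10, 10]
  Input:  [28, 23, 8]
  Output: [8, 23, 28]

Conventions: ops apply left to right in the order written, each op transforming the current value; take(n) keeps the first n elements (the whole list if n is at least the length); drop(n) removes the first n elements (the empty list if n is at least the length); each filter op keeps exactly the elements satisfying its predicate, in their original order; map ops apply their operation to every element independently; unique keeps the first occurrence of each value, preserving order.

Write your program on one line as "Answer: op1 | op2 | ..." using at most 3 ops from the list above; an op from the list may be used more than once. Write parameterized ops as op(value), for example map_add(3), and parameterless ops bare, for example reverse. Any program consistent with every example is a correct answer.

reverse | sort_desc | reverse

Check, running the answer program on each example:
  [-40, -23, -16, -21] -> [-21, -16, -23, -40] -> [-16, -21, -23, -40] -> [-40, -23, -21, -16]
  [4, -2, -20, 1, 30, 20, -39] -> [-39, 20, 30, 1, -20, -2, 4] -> [30, 20, 4, 1, -2, -20, -39] -> [-39, -20, -2, 1, 4, 20, 30]
  [-49, 10, 26, 30, -34, 10, -16, 20, 12, 49] -> [49, 12, 20, -16, 10, -34, 30, 26, 10, -49] -> [49, 30, 26, 20, 12, 10, 10, -16, -34, -49] -> [-49, -34, -16, 10, 10, 12, 20, 26, 30, 49]
  [40, 45, 32, 35] -> [35, 32, 45, 40] -> [45, 40, 35, 32] -> [32, 35, 40, 45]
  [-10, 10, -36, -12] -> [-12, -36, 10, -10] -> [10, -10, -12, -36] -> [-36, -12, -10, 10]
  [28, 23, 8] -> [8, 23, 28] -> [28, 23, 8] -> [8, 23, 28]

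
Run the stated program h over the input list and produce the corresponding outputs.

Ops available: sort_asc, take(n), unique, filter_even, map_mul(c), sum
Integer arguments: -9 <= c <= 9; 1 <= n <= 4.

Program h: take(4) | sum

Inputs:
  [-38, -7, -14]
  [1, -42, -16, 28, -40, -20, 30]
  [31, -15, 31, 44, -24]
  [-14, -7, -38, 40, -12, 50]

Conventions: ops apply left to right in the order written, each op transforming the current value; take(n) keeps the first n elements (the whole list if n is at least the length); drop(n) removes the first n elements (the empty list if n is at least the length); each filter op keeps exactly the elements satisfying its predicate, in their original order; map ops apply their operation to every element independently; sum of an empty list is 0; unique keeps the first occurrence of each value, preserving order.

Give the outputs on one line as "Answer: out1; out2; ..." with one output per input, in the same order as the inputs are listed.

Execution, op by op:
  [-38, -7, -14] -> [-38, -7, -14] -> -59
  [1, -42, -16, 28, -40, -20, 30] -> [1, -42, -16, 28] -> -29
  [31, -15, 31, 44, -24] -> [31, -15, 31, 44] -> 91
  [-14, -7, -38, 40, -12, 50] -> [-14, -7, -38, 40] -> -19

-59; -29; 91; -19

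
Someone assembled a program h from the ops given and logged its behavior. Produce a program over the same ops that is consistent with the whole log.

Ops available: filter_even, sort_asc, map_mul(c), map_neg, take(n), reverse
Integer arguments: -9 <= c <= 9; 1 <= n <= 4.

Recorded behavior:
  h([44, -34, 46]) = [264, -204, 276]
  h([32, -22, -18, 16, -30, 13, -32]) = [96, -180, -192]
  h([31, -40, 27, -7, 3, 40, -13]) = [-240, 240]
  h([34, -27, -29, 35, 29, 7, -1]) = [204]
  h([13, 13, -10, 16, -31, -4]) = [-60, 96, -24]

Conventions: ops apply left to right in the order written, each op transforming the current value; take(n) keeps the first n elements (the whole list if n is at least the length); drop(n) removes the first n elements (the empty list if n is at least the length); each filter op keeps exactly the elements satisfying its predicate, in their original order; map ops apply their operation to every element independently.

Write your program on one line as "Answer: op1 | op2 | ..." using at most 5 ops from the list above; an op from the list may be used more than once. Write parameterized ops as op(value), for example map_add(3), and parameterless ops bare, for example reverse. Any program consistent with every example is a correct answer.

filter_even | reverse | map_mul(6) | take(3) | reverse

Check, running the answer program on each example:
  [44, -34, 46] -> [44, -34, 46] -> [46, -34, 44] -> [276, -204, 264] -> [276, -204, 264] -> [264, -204, 276]
  [32, -22, -18, 16, -30, 13, -32] -> [32, -22, -18, 16, -30, -32] -> [-32, -30, 16, -18, -22, 32] -> [-192, -180, 96, -108, -132, 192] -> [-192, -180, 96] -> [96, -180, -192]
  [31, -40, 27, -7, 3, 40, -13] -> [-40, 40] -> [40, -40] -> [240, -240] -> [240, -240] -> [-240, 240]
  [34, -27, -29, 35, 29, 7, -1] -> [34] -> [34] -> [204] -> [204] -> [204]
  [13, 13, -10, 16, -31, -4] -> [-10, 16, -4] -> [-4, 16, -10] -> [-24, 96, -60] -> [-24, 96, -60] -> [-60, 96, -24]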